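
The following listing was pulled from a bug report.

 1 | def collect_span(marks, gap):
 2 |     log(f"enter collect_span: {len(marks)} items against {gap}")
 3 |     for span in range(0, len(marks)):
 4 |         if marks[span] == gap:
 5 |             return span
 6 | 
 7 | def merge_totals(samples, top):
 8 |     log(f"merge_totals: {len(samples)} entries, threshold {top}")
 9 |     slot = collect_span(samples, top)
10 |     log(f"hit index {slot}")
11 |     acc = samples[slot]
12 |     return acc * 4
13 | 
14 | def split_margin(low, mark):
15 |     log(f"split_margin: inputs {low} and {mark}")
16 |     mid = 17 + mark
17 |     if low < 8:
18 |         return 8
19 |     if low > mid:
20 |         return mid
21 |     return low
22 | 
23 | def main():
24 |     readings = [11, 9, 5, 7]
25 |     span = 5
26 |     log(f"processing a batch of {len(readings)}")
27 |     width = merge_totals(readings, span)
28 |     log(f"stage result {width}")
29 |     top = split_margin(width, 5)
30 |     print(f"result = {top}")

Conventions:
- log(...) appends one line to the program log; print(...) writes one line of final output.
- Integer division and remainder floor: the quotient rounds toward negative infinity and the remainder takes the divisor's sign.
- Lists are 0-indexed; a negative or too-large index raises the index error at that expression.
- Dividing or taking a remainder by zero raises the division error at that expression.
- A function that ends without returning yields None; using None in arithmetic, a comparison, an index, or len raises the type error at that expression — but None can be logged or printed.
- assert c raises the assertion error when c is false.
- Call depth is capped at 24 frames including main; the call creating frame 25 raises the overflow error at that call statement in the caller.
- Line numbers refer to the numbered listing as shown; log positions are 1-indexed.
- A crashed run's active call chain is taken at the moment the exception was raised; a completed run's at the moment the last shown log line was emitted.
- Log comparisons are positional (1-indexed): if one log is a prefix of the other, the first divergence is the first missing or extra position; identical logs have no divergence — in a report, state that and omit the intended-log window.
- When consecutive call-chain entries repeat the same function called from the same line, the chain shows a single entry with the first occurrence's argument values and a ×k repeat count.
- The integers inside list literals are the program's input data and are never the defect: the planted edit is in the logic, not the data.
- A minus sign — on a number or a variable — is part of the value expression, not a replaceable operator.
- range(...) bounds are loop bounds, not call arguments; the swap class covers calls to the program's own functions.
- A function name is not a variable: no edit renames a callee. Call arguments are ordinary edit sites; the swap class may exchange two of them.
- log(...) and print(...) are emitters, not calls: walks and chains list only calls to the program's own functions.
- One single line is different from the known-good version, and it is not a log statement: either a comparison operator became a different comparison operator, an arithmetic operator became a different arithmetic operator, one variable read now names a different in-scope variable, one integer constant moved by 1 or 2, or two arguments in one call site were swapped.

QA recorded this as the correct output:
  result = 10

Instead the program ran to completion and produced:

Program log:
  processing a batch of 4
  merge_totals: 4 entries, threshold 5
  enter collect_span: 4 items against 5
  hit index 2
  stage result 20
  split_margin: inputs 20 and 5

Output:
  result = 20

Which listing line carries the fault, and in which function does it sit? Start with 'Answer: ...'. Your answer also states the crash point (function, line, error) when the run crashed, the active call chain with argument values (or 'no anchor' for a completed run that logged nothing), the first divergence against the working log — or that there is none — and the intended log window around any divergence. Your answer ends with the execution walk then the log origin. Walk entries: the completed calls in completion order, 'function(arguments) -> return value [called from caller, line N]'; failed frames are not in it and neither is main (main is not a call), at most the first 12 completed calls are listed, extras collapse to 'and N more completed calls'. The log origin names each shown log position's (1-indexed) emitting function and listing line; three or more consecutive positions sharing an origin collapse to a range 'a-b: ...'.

Answer: the defect is in merge_totals at line 12.
The tell: Everything matches until log position 5, which reads 'stage result 20' in place of 'stage result 10'.
Call chain: main -> split_margin(20, 5) (called at line 29).
First divergence: position 5; shown 'stage result 20' vs intended 'stage result 10'.
Intended log window:
  3: enter collect_span: 4 items against 5
  4: hit index 2
  5: stage result 10
  6: split_margin: inputs 10 and 5
Execution walk:
  collect_span([11, 9, 5, 7], 5) -> 2  [called from merge_totals, line 9]
  merge_totals([11, 9, 5, 7], 5) -> 20  [called from main, line 27]
  split_margin(20, 5) -> 20  [called from main, line 29]
Log origin:
  1: from main, line 26
  2: from merge_totals, line 8
  3: from collect_span, line 2
  4: from merge_totals, line 10
  5: from main, line 28
  6: from split_margin, line 15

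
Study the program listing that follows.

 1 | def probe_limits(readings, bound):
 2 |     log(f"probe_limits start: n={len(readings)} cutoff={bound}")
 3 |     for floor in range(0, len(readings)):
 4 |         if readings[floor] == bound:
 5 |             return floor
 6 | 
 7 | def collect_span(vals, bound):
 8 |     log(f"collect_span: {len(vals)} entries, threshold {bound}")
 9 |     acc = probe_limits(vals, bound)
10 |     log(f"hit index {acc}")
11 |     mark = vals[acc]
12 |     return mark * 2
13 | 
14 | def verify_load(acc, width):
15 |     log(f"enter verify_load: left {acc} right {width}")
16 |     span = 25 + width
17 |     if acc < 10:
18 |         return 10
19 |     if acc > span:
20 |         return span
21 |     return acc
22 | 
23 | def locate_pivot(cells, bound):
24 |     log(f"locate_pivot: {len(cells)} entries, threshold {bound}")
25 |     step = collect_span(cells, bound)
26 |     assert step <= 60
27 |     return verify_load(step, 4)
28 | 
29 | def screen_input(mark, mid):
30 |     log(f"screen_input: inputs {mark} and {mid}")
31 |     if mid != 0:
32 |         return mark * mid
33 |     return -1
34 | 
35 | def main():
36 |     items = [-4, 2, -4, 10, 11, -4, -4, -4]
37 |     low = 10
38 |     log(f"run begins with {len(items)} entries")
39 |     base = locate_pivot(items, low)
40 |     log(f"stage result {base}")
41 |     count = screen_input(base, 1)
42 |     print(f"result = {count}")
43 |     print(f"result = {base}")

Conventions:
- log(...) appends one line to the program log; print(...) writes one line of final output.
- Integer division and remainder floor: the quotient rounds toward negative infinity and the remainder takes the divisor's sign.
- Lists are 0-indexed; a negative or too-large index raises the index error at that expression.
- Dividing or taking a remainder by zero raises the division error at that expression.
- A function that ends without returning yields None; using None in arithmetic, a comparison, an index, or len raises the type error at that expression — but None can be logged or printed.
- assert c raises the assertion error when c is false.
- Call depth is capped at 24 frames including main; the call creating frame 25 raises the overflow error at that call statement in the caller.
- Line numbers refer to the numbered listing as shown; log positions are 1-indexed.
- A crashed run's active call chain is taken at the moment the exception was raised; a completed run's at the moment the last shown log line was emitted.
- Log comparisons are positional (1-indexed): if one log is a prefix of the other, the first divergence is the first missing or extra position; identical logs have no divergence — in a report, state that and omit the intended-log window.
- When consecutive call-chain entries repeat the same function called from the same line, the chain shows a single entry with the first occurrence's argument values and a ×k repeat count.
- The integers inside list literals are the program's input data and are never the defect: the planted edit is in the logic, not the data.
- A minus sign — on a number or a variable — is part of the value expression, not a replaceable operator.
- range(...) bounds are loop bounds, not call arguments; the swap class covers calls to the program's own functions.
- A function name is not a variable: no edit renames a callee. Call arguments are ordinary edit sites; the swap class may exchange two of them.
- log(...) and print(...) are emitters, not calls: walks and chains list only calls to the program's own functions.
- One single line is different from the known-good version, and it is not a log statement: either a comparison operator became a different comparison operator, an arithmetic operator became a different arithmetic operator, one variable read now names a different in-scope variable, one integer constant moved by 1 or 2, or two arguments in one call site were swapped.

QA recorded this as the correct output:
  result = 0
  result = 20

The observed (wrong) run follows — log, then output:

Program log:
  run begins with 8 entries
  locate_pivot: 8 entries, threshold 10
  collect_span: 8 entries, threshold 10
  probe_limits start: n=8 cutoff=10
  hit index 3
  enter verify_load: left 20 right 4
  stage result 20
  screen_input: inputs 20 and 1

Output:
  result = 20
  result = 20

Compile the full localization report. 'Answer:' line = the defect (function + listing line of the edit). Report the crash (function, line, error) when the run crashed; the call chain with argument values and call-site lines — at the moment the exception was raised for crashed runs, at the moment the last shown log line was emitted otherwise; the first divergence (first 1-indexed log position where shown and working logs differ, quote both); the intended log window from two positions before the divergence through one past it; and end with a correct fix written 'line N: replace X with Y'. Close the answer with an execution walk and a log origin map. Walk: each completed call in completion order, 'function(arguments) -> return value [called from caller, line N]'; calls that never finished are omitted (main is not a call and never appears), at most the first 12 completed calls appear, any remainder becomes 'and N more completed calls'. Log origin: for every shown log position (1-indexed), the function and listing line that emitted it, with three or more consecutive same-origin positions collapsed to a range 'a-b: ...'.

Answer: the defect is in screen_input at line 32.
Core observation: The logs agree in full; only the final output differs.
Call chain: main -> screen_input(20, 1) (called at line 41).
First divergence: none (the log streams are identical).
Execution walk:
  probe_limits([-4, 2, -4, 10, 11, -4, -4, -4], 10) -> 3  [called from collect_span, line 9]
  collect_span([-4, 2, -4, 10, 11, -4, -4, -4], 10) -> 20  [called from locate_pivot, line 25]
  verify_load(20, 4) -> 20  [called from locate_pivot, line 27]
  locate_pivot([-4, 2, -4, 10, 11, -4, -4, -4], 10) -> 20  [called from main, line 39]
  screen_input(20, 1) -> 20  [called from main, line 41]
Log origin:
  1: from main, line 38
  2: from locate_pivot, line 24
  3: from collect_span, line 8
  4: from probe_limits, line 2
  5: from collect_span, line 10
  6: from verify_load, line 15
  7: from main, line 40
  8: from screen_input, line 30
A correct fix: line 32: replace `*` with `%`.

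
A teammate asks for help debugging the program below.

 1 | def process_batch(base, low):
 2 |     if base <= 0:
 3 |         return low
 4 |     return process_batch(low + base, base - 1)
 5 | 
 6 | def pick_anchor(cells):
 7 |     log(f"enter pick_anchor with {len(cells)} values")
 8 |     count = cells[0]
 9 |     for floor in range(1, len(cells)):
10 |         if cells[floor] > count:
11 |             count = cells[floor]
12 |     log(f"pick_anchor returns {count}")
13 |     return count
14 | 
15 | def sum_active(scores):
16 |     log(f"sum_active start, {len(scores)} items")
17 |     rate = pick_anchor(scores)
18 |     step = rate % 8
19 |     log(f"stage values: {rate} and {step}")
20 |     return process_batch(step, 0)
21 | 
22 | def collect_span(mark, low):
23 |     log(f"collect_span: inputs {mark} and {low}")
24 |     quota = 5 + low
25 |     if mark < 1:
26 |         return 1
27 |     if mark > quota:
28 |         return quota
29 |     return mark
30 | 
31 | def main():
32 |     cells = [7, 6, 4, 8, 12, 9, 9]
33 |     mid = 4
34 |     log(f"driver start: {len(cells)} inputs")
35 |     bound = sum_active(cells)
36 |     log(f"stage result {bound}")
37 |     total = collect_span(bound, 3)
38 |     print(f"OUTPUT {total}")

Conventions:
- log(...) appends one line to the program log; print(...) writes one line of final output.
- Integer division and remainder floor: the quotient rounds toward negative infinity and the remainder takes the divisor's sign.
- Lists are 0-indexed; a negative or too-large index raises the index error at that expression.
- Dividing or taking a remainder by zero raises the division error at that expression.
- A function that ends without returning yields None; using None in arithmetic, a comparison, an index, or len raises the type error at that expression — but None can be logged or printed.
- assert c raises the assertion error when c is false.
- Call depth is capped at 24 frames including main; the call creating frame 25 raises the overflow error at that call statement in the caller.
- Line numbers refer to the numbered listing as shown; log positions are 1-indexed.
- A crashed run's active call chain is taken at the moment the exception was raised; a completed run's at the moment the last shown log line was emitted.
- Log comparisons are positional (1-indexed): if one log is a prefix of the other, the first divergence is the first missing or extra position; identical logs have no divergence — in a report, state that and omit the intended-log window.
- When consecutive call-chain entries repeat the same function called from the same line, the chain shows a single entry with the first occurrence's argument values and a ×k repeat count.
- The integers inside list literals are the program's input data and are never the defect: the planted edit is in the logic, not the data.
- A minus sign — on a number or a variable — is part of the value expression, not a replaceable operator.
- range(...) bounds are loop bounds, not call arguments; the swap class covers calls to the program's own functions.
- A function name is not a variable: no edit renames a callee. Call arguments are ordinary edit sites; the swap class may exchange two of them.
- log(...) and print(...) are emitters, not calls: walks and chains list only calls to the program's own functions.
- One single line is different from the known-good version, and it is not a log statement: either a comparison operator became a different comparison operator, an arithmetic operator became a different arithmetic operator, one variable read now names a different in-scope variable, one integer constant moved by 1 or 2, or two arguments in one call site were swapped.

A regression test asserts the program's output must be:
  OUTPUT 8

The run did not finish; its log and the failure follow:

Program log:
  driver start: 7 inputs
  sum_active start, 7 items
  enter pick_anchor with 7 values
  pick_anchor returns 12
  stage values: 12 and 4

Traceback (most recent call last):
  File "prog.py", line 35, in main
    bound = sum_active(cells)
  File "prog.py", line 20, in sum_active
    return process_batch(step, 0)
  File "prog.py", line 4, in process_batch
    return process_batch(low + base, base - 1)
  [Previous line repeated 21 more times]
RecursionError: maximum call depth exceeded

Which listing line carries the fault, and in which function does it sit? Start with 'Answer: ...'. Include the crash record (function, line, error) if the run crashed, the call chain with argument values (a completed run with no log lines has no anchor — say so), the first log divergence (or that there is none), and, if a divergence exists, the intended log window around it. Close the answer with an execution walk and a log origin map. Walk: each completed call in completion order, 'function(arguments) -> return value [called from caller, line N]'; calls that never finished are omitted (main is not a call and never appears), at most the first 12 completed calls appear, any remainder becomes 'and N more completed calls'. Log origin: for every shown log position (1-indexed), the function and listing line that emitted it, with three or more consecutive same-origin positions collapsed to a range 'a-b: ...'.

Answer: the defect is in process_batch at line 4.
Key fact: Only 5 log lines were emitted before the run died; the intended continuation was 'stage result 10'.
Crash: process_batch, line 4, RecursionError.
Call chain: main -> sum_active([7, 6, 4, 8, 12, 9, 9]) (called at line 35) -> process_batch(4, 0) (called at line 20) -> process_batch(4, 3) (called at line 4) ×21.
First divergence: position 6 — the faulty run's log ends after 5 lines; the working version continues with 'stage result 10'.
Intended log window:
  4: pick_anchor returns 12
  5: stage values: 12 and 4
  6: stage result 10
  7: collect_span: inputs 10 and 3
Execution walk:
  pick_anchor([7, 6, 4, 8, 12, 9, 9]) -> 12  [called from sum_active, line 17]
Log line origins:
  1: from main, line 34
  2: from sum_active, line 16
  3: from pick_anchor, line 7
  4: from pick_anchor, line 12
  5: from sum_active, line 19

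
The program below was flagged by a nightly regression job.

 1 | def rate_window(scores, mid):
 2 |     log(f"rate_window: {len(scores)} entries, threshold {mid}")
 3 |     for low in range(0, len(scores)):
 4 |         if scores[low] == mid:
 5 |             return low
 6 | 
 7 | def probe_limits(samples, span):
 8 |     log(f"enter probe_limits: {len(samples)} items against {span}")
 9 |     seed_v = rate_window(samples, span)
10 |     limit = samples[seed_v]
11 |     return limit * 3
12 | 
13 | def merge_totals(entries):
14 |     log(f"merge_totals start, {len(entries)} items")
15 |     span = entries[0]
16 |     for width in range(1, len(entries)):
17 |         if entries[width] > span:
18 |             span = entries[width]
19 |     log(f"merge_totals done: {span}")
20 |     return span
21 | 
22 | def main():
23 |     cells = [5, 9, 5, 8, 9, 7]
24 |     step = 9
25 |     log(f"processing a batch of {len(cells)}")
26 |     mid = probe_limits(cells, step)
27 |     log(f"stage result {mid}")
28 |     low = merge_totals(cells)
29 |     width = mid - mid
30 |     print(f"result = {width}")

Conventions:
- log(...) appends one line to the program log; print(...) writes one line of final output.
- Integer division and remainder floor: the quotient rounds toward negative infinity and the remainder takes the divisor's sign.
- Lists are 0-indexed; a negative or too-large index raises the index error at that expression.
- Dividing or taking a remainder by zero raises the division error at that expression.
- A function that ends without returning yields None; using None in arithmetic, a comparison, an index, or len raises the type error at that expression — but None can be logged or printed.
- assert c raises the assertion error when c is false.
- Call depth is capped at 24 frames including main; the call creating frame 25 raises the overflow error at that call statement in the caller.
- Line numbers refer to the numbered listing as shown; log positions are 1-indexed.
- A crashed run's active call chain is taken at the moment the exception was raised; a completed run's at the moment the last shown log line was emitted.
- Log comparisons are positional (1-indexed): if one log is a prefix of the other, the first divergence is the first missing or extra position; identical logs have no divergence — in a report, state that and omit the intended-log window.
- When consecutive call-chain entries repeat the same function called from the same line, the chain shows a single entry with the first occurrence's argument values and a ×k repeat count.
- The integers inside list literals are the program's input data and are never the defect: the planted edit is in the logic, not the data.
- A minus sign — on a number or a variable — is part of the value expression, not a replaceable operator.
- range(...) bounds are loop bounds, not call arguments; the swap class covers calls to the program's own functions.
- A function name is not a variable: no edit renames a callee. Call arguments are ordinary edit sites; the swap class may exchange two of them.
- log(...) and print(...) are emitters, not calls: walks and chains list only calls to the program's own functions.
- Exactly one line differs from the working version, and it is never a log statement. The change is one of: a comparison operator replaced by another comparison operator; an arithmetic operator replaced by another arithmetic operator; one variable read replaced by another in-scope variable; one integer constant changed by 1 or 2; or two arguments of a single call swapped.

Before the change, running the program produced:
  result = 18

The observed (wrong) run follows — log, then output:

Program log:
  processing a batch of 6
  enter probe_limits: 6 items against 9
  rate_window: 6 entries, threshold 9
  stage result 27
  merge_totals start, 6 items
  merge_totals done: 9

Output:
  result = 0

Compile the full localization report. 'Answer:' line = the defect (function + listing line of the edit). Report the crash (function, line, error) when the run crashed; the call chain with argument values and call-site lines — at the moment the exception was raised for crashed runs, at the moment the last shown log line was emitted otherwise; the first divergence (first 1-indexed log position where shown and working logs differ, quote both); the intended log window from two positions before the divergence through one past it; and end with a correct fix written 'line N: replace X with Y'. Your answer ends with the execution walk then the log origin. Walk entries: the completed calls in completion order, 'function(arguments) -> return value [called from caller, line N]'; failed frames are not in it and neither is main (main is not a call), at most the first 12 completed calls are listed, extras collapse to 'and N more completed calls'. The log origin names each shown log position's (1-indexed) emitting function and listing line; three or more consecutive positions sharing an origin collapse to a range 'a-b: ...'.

Answer: the defect is in main at line 29.
Core observation: The logs agree in full; only the final output differs.
Call chain: main -> merge_totals([5, 9, 5, 8, 9, 7]) (called at line 28).
First divergence: none; the two logs match at every position.
Execution walk:
  rate_window([5, 9, 5, 8, 9, 7], 9) -> 1  [called from probe_limits, line 9]
  probe_limits([5, 9, 5, 8, 9, 7], 9) -> 27  [called from main, line 26]
  merge_totals([5, 9, 5, 8, 9, 7]) -> 9  [called from main, line 28]
Log origin:
  1: emitted by main (line 25)
  2: emitted by probe_limits (line 8)
  3: emitted by rate_window (line 2)
  4: emitted by main (line 27)
  5: emitted by merge_totals (line 14)
  6: emitted by merge_totals (line 19)
A correct fix: line 29: replace `mid - mid` with `mid - low`.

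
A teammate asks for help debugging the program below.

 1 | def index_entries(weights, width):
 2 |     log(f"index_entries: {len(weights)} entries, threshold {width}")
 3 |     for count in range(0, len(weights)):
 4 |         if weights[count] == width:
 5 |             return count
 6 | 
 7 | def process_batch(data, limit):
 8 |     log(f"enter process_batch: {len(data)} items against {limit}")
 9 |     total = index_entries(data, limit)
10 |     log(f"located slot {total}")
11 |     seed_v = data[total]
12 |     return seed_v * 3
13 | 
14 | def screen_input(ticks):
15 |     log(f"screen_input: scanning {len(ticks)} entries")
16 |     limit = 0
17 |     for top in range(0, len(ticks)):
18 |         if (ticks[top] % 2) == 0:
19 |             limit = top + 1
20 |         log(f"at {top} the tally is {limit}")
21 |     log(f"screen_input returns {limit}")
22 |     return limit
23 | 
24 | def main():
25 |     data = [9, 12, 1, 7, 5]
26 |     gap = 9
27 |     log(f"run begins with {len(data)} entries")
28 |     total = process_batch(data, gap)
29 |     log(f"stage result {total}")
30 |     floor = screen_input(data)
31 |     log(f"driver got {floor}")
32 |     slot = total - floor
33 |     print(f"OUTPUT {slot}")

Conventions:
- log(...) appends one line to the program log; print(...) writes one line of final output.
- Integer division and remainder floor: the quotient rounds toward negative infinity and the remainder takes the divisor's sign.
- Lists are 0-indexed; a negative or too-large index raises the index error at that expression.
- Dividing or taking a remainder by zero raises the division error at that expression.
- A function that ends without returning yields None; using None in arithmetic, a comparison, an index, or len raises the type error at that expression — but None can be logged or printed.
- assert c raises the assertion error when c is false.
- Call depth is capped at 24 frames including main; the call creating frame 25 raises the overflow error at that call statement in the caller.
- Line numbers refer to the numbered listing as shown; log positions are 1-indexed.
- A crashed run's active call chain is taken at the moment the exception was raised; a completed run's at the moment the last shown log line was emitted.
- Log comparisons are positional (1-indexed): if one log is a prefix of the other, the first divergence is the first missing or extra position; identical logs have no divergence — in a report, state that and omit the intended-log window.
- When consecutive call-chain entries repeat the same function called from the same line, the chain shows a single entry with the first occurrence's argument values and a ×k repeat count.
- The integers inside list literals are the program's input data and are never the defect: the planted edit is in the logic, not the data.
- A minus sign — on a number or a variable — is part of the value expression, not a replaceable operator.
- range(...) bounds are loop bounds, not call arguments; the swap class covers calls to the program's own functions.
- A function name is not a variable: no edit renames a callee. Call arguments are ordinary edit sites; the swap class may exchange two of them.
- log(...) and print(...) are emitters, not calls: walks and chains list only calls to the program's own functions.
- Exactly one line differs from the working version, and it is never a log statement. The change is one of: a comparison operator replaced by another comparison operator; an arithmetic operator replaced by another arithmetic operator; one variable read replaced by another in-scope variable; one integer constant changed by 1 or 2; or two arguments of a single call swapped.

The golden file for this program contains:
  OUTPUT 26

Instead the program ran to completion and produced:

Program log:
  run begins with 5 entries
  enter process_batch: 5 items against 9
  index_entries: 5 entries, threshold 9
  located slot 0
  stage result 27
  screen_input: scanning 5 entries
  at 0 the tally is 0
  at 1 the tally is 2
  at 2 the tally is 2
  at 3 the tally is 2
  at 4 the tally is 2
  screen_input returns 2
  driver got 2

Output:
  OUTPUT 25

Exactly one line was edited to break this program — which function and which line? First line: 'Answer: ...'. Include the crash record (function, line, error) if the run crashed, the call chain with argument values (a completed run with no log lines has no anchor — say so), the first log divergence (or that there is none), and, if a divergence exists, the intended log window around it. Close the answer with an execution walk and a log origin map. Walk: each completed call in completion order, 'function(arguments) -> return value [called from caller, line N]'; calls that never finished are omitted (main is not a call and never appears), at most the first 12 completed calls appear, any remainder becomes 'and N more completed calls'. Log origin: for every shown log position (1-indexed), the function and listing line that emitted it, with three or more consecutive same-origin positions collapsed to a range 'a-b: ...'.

Answer: the defect is in screen_input at line 19.
The tell: Log line 8 is where behavior first shows: 'at 1 the tally is 2' appears instead of 'at 1 the tally is 1'.
Call chain: main.
First divergence: at position 8 the run shows 'at 1 the tally is 2' where the working version logs 'at 1 the tally is 1'.
Intended log window:
  6: screen_input: scanning 5 entries
  7: at 0 the tally is 0
  8: at 1 the tally is 1
  9: at 2 the tally is 1
Execution walk:
  index_entries([9, 12, 1, 7, 5], 9) -> 0  [called from process_batch, line 9]
  process_batch([9, 12, 1, 7, 5], 9) -> 27  [called from main, line 28]
  screen_input([9, 12, 1, 7, 5]) -> 2  [called from main, line 30]
Log origins:
  1 — main, line 27
  2 — process_batch, line 8
  3 — index_entries, line 2
  4 — process_batch, line 10
  5 — main, line 29
  6 — screen_input, line 15
  7-11 — screen_input, line 20
  12 — screen_input, line 21
  13 — main, line 31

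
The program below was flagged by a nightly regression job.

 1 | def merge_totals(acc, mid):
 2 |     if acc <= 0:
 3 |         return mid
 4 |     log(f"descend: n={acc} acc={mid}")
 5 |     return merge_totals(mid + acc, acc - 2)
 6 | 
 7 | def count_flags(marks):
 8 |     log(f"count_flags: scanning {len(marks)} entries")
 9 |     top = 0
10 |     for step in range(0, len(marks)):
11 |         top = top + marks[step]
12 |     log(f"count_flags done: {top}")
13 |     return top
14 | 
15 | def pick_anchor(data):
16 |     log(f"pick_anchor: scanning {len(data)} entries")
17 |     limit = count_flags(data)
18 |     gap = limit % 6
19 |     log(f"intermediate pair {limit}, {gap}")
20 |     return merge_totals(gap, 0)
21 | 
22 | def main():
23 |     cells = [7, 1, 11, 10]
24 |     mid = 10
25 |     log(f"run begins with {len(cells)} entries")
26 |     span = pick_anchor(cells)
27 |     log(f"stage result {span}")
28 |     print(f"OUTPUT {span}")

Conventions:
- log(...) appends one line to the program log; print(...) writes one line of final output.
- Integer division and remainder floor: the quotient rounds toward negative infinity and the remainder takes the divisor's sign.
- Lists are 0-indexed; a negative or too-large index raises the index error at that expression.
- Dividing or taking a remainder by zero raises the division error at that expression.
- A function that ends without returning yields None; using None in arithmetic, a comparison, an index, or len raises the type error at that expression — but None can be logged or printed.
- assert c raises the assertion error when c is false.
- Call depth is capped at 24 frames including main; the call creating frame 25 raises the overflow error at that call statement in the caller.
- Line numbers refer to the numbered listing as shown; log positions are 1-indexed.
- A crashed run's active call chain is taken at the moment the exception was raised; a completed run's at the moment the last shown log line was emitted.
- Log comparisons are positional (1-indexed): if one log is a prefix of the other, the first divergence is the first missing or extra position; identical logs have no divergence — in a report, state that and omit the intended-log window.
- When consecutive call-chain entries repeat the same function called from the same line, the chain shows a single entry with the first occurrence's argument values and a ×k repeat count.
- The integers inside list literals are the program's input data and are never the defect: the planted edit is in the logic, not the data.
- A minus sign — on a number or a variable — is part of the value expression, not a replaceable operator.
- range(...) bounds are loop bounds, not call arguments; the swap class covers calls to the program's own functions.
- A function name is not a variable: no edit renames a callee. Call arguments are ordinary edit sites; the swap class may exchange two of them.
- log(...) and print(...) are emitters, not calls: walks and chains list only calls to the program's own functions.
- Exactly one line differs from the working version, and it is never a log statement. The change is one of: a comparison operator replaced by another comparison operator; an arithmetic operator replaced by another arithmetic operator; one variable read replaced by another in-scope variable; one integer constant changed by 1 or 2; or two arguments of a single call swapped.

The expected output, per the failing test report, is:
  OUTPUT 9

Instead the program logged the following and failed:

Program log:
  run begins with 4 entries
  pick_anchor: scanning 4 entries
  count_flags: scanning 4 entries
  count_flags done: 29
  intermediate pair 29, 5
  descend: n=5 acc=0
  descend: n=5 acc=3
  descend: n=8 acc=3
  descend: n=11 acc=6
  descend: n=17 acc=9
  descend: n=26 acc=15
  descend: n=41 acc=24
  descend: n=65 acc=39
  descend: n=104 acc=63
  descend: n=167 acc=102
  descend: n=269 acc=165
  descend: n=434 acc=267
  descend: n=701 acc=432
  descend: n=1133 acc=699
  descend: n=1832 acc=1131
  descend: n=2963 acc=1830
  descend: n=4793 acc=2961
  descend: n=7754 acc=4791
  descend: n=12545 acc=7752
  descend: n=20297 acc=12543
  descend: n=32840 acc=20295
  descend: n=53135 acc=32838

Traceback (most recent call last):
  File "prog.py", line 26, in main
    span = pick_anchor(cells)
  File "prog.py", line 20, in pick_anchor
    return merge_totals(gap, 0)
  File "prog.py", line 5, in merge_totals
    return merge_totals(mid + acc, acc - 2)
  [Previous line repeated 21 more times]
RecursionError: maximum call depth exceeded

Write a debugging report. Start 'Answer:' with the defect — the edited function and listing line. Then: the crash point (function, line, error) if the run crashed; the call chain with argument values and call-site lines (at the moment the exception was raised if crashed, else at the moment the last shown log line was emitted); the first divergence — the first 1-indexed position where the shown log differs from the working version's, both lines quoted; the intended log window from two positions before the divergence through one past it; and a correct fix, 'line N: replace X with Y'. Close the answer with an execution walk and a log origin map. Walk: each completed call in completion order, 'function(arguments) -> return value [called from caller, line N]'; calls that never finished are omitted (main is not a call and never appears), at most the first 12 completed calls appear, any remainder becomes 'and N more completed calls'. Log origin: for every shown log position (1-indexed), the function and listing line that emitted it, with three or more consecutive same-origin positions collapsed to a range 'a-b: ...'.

Answer: the defect is in merge_totals at line 5.
Core observation: At log position 7 the runs split — shown 'descend: n=5 acc=3', but the working version logs 'descend: n=3 acc=5'.
Crash: merge_totals, line 5, RecursionError.
Call chain: main -> pick_anchor([7, 1, 11, 10]) (called at line 26) -> merge_totals(5, 0) (called at line 20) -> merge_totals(5, 3) (called at line 5) ×21.
First divergence: at position 7 the run shows 'descend: n=5 acc=3' where the working version logs 'descend: n=3 acc=5'.
Intended log window:
  5: intermediate pair 29, 5
  6: descend: n=5 acc=0
  7: descend: n=3 acc=5
  8: descend: n=1 acc=8
Execution walk:
  count_flags([7, 1, 11, 10]) -> 29  [called from pick_anchor, line 17]
Origin of each log line:
  1: logged in main at line 25
  2: logged in pick_anchor at line 16
  3: logged in count_flags at line 8
  4: logged in count_flags at line 12
  5: logged in pick_anchor at line 19
  6-27: logged in merge_totals at line 4
A correct fix: line 5: replace `merge_totals(mid + acc, acc - 2)` with `merge_totals(acc - 2, mid + acc)`.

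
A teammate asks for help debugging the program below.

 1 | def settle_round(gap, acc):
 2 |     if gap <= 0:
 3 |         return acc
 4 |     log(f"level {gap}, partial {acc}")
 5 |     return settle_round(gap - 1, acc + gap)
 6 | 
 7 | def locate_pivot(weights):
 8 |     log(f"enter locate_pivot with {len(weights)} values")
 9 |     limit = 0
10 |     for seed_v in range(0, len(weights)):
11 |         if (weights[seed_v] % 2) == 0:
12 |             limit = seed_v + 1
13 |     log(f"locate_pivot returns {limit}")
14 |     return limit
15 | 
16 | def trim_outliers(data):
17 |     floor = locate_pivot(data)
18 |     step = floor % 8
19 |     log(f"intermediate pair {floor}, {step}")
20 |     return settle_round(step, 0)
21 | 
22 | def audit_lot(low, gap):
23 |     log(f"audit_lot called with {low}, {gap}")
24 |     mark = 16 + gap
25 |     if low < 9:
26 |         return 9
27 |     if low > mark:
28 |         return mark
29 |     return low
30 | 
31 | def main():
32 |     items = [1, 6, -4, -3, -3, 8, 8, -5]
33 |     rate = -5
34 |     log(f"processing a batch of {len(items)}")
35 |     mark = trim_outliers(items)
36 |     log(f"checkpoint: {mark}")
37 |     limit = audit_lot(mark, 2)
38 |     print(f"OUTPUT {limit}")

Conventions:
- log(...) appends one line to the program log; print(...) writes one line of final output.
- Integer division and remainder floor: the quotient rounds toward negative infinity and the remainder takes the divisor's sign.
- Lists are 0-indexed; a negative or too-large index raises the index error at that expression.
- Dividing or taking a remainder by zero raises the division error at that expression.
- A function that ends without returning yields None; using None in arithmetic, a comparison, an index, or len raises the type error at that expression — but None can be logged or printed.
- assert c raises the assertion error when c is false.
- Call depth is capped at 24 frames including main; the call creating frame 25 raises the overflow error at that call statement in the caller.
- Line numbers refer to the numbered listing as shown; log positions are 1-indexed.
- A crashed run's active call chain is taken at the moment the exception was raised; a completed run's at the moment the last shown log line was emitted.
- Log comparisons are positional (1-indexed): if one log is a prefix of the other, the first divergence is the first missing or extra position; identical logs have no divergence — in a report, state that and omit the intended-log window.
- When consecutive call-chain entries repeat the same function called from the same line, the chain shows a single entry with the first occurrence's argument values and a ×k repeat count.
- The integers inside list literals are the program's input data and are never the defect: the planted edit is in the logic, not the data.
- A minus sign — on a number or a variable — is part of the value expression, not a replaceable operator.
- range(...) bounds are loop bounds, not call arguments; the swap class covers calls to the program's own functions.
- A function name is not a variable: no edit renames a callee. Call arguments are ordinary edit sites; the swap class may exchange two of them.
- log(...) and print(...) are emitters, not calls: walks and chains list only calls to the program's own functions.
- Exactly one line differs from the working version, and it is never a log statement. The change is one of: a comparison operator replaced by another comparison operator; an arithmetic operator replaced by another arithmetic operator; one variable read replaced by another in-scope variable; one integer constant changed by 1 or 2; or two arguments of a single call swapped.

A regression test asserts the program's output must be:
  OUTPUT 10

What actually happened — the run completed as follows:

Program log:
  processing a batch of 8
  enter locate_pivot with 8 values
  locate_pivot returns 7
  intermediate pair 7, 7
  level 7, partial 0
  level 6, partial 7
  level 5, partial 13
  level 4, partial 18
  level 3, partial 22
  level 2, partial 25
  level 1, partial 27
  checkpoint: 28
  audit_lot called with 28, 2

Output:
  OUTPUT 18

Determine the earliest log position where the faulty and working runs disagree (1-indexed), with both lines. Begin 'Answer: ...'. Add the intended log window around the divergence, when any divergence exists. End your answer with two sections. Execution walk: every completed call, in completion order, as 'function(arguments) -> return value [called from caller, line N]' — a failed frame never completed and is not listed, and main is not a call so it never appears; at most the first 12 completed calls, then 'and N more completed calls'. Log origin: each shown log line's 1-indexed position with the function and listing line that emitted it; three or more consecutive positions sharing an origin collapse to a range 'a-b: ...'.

Answer: position 3 — the shown line 'locate_pivot returns 7' should read 'locate_pivot returns 4'.
Intended log window:
  1: processing a batch of 8
  2: enter locate_pivot with 8 values
  3: locate_pivot returns 4
  4: intermediate pair 4, 4
Execution walk:
  locate_pivot([1, 6, -4, -3, -3, 8, 8, -5]) -> 7  [called from trim_outliers, line 17]
  settle_round(0, 28) -> 28  [called from settle_round, line 5]
  settle_round(1, 27) -> 28  [called from settle_round, line 5]
  settle_round(2, 25) -> 28  [called from settle_round, line 5]
  settle_round(3, 22) -> 28  [called from settle_round, line 5]
  settle_round(4, 18) -> 28  [called from settle_round, line 5]
  settle_round(5, 13) -> 28  [called from settle_round, line 5]
  settle_round(6, 7) -> 28  [called from settle_round, line 5]
  settle_round(7, 0) -> 28  [called from trim_outliers, line 20]
  trim_outliers([1, 6, -4, -3, -3, 8, 8, -5]) -> 28  [called from main, line 35]
  audit_lot(28, 2) -> 18  [called from main, line 37]
Log origin:
  1: from main, line 34
  2: from locate_pivot, line 8
  3: from locate_pivot, line 13
  4: from trim_outliers, line 19
  5-11: from settle_round, line 4
  12: from main, line 36
  13: from audit_lot, line 23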